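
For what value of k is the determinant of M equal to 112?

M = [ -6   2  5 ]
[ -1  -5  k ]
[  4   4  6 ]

-5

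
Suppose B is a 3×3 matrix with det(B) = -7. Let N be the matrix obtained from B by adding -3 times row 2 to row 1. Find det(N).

Adding a multiple of one row to another leaves the determinant unchanged.
det(N) = (1)·(-7) = -7

|N| = -7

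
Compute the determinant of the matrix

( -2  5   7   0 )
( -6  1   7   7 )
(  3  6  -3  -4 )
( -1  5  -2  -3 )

Expand along row 1 (it has 1 zero):
  + (-2) · M_11   where M_11 = det([1 7 7; 6 -3 -4; 5 -2 -3]) = 8
  − (5) · M_12   where M_12 = det([-6 7 7; 3 -3 -4; -1 -2 -3]) = 22
  + (7) · M_13   where M_13 = det([-6 1 7; 3 6 -4; -1 5 -3]) = 148
det = (+1)·(-2)·(8) + (-1)·(5)·(22) + (+1)·(7)·(148) = 910

910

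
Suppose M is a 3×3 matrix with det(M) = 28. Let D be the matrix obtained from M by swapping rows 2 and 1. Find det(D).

Swapping two rows multiplies the determinant by −1.
det(D) = (-1)·(28) = -28

-28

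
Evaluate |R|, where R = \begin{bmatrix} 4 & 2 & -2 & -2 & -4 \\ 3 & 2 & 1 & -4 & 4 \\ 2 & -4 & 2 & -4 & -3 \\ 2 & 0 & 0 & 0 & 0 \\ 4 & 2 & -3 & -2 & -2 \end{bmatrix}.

Expand along row 4 (it has 4 zeros):
  − (2) · M_41   where M_41 = det([2 -2 -2 -4; 2 1 -4 4; -4 2 -4 -3; 2 -3 -2 -2]) = -284
det = (-1)·(2)·(-284) = 568

det(R) = 568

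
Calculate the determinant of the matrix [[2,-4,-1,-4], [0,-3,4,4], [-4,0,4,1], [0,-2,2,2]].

Expand along column 1 (it has 2 zeros):
  + (2) · M_11   where M_11 = det([-3 4 4; 0 4 1; -2 2 2]) = 6
  + (-4) · M_31   where M_31 = det([-4 -1 -4; -3 4 4; -2 2 2]) = -6
det = (+1)·(2)·(6) + (+1)·(-4)·(-6) = 36

36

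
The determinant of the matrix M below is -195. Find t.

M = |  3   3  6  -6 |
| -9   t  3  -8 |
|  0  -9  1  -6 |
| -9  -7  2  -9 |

-3

Expanding along the column containing t, det(M) is linear in t: det(M) = (279)·t + (642).
Set (279)·t + (642) = -195  ⇒  (279)·t = -837  ⇒  t = -3.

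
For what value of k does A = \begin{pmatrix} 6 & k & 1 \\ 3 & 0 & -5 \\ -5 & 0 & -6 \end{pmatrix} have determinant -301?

Expanding along the column containing k, det(A) is linear in k: det(A) = (43)·k + (0).
Set (43)·k + (0) = -301  ⇒  (43)·k = -301  ⇒  k = -7.

-7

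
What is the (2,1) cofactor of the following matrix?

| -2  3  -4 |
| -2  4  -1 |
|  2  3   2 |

Delete row 2 and column 1; the remaining 2×2 submatrix is [3 -4; 3 2].
Its determinant is 3·2 − (-4)·3 = 18.
The cofactor carries sign (−1)^(2+1) = −1, so C_{2,1} = −(18) = -18.

-18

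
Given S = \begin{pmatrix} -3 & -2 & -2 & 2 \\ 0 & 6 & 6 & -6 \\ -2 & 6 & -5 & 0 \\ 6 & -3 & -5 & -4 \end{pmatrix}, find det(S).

det(S) = -1602

Expand along row 2 (it has 1 zero):
  + (6) · M_22   where M_22 = det([-3 -2 2; -2 -5 0; 6 -5 -4]) = 36
  − (6) · M_23   where M_23 = det([-3 -2 2; -2 6 0; 6 -3 -4]) = 28
  + (-6) · M_24   where M_24 = det([-3 -2 -2; -2 6 -5; 6 -3 -5]) = 275
det = (+1)·(6)·(36) + (-1)·(6)·(28) + (+1)·(-6)·(275) = -1602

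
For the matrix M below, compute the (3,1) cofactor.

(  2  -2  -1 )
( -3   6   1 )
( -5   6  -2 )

4

Delete row 3 and column 1; the remaining 2×2 submatrix is [-2 -1; 6 1].
Its determinant is (-2)·1 − (-1)·6 = 4.
The cofactor carries sign (−1)^(3+1) = +1, so C_{3,1} = +(4) = 4.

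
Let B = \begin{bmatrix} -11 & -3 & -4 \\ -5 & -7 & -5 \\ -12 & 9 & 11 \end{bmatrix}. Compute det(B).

det(B) = 523

Expand along column 1:
  + (-11) · |-7 -5; 9 11| = (-11)·(-77 − (-45)) = 352
  − (-5) · |-3 -4; 9 11| = −(-5)·(-33 − (-36)) = 15
  + (-12) · |-3 -4; -7 -5| = (-12)·(15 − 28) = 156
Sum: (352) + (15) + (156) = 523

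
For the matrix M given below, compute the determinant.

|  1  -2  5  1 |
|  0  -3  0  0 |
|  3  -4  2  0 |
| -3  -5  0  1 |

Expand along row 2 (it has 3 zeros):
  + (-3) · M_22   where M_22 = det([1 5 1; 3 2 0; -3 0 1]) = -7
det = (+1)·(-3)·(-7) = 21

21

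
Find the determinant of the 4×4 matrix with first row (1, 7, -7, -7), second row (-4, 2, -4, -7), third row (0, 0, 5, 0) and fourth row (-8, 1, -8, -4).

975

Expand along row 3 (it has 3 zeros):
  + (5) · M_33   where M_33 = det([1 7 -7; -4 2 -7; -8 1 -4]) = 195
det = (+1)·(5)·(195) = 975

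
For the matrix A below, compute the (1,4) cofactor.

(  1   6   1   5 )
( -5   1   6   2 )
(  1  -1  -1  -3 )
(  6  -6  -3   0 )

Delete row 1 and column 4; the remaining 3×3 submatrix is [-5 1 6; 1 -1 -1; 6 -6 -3].
Its determinant is 12.
The cofactor carries sign (−1)^(1+4) = −1, so C_{1,4} = −(12) = -12.

-12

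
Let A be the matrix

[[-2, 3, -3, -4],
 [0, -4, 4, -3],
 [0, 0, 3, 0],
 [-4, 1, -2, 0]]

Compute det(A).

Expand along row 3 (it has 3 zeros):
  + (3) · M_33   where M_33 = det([-2 3 -4; 0 -4 -3; -4 1 0]) = 94
det = (+1)·(3)·(94) = 282

|A| = 282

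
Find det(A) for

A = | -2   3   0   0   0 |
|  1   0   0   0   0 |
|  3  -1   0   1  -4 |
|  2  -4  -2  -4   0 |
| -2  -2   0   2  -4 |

det(A) = -24

A is block lower-triangular with a 2×2 block and a 3×3 block on the diagonal, so its determinant equals the product of the determinants of the diagonal blocks.
det of the 2×2 block = -3
det of the 3×3 block = 8
det = (-3)·(8) = -24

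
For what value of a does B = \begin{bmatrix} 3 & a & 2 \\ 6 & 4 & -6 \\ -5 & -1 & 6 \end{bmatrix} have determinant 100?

-3

Expanding along the row containing a, det(B) is linear in a: det(B) = (-6)·a + (82).
Set (-6)·a + (82) = 100  ⇒  (-6)·a = 18  ⇒  a = -3.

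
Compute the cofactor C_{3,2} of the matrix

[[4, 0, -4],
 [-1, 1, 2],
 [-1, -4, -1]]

-4

Delete row 3 and column 2; the remaining 2×2 submatrix is [4 -4; -1 2].
Its determinant is 4·2 − (-4)·(-1) = 4.
The cofactor carries sign (−1)^(3+2) = −1, so C_{3,2} = −(4) = -4.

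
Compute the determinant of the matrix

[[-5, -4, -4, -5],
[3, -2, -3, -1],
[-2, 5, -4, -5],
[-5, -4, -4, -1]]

Expand along row 1:
  + (-5) · M_11   where M_11 = det([-2 -3 -1; 5 -4 -5; -4 -4 -1]) = -7
  − (-4) · M_12   where M_12 = det([3 -3 -1; -2 -4 -5; -5 -4 -1]) = -105
  + (-4) · M_13   where M_13 = det([3 -2 -1; -2 5 -5; -5 -4 -1]) = -154
  − (-5) · M_14   where M_14 = det([3 -2 -3; -2 5 -4; -5 -4 -4]) = -231
det = (+1)·(-5)·(-7) + (-1)·(-4)·(-105) + (+1)·(-4)·(-154) + (-1)·(-5)·(-231) = -924

The determinant is -924.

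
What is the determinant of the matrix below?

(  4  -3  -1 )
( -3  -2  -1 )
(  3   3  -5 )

The determinant is 109.

Expand along row 1:
  + 4 · |-2 -1; 3 -5| = 4·(10 − (-3)) = 52
  − (-3) · |-3 -1; 3 -5| = −(-3)·(15 − (-3)) = 54
  + (-1) · |-3 -2; 3 3| = (-1)·(-9 − (-6)) = 3
Sum: (52) + (54) + (3) = 109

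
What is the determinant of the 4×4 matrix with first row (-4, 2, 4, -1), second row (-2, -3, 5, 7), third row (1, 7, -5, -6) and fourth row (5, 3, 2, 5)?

-1025

Expand along row 1:
  + (-4) · M_11   where M_11 = det([-3 5 7; 7 -5 -6; 3 2 5]) = -23
  − (2) · M_12   where M_12 = det([-2 5 7; 1 -5 -6; 5 2 5]) = 40
  + (4) · M_13   where M_13 = det([-2 -3 7; 1 7 -6; 5 3 5]) = -225
  − (-1) · M_14   where M_14 = det([-2 -3 5; 1 7 -5; 5 3 2]) = -137
det = (+1)·(-4)·(-23) + (-1)·(2)·(40) + (+1)·(4)·(-225) + (-1)·(-1)·(-137) = -1025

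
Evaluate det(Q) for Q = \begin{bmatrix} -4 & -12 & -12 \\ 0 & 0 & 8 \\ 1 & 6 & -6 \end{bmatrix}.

96

Expand along row 2:
  − 8 · |-4 -12; 1 6| = −8·(-24 − (-12)) = 96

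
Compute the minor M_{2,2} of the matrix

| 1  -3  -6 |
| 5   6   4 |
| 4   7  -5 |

19

Delete row 2 and column 2; the remaining 2×2 submatrix is [1 -6; 4 -5].
Its determinant is 1·(-5) − (-6)·4 = 19.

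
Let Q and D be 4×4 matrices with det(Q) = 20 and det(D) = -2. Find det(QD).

det(QD) = det(Q)·det(D) = (20)·(-2) = -40

-40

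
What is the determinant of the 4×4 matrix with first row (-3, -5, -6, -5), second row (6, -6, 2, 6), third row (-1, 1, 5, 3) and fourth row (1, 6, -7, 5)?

The determinant is 2824.

Expand along row 1:
  + (-3) · M_11   where M_11 = det([-6 2 6; 1 5 3; 6 -7 5]) = -472
  − (-5) · M_12   where M_12 = det([6 2 6; -1 5 3; 1 -7 5]) = 304
  + (-6) · M_13   where M_13 = det([6 -6 6; -1 1 3; 1 6 5]) = -168
  − (-5) · M_14   where M_14 = det([6 -6 2; -1 1 5; 1 6 -7]) = -224
det = (+1)·(-3)·(-472) + (-1)·(-5)·(304) + (+1)·(-6)·(-168) + (-1)·(-5)·(-224) = 2824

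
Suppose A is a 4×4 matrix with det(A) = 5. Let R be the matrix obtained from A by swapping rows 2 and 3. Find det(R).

Swapping two rows multiplies the determinant by −1.
det(R) = (-1)·(5) = -5

det(R) = -5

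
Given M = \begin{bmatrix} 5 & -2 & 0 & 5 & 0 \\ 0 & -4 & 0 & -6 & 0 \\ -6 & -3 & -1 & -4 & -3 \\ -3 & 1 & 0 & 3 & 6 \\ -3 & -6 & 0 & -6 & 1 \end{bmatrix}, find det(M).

The determinant is -810.

Expand along column 3 (it has 4 zeros):
  + (-1) · M_33   where M_33 = det([5 -2 5 0; 0 -4 -6 0; -3 1 3 6; -3 -6 -6 1]) = 810
det = (+1)·(-1)·(810) = -810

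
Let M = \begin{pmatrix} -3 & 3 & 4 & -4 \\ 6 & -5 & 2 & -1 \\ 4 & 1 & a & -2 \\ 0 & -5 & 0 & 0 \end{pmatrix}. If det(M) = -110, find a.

Expanding along the row containing a, det(M) is linear in a: det(M) = (135)·a + (-380).
Set (135)·a + (-380) = -110  ⇒  (135)·a = 270  ⇒  a = 2.

2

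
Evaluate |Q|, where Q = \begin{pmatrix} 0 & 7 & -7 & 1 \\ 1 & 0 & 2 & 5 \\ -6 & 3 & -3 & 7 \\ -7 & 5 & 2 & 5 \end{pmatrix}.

2076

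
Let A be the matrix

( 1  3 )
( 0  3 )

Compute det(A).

det(A) = 1·3 − 3·0 = 3 − 0 = 3

|A| = 3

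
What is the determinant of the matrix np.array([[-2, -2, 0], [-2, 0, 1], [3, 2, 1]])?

-6

Expand along column 2:
  − (-2) · |-2 1; 3 1| = −(-2)·(-2 − 3) = -10
  − 2 · |-2 0; -2 1| = −2·(-2 − 0) = 4
Sum: (-10) + (4) = -6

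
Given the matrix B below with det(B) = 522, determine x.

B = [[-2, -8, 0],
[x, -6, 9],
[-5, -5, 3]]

x = 9

Expanding along the column containing x, det(B) is linear in x: det(B) = (24)·x + (306).
Set (24)·x + (306) = 522  ⇒  (24)·x = 216  ⇒  x = 9.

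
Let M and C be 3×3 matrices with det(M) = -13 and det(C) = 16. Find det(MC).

det(MC) = det(M)·det(C) = (-13)·(16) = -208

|MC| = -208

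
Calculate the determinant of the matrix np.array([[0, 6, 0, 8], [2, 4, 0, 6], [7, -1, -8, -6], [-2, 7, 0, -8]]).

-1600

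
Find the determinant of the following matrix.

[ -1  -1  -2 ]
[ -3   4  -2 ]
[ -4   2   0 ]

-32

Expand along row 3:
  + (-4) · |-1 -2; 4 -2| = (-4)·(2 − (-8)) = -40
  − 2 · |-1 -2; -3 -2| = −2·(2 − 6) = 8
Sum: (-40) + (8) = -32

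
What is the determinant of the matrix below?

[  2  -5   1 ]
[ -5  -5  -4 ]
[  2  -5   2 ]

Expand along row 1:
  + 2 · |-5 -4; -5 2| = 2·(-10 − 20) = -60
  − (-5) · |-5 -4; 2 2| = −(-5)·(-10 − (-8)) = -10
  + 1 · |-5 -5; 2 -5| = 1·(25 − (-10)) = 35
Sum: (-60) + (-10) + (35) = -35

-35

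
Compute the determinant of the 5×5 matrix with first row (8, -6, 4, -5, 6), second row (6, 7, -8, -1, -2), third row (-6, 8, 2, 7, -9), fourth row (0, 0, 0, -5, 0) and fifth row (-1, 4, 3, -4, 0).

Expand along row 4 (it has 4 zeros):
  + (-5) · M_44   where M_44 = det([8 -6 4 6; 6 7 -8 -2; -6 8 2 -9; -1 4 3 0]) = 3520
det = (+1)·(-5)·(3520) = -17600

-17600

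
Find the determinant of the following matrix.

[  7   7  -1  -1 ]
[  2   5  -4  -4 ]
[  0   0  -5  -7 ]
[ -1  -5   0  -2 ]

The determinant is -4.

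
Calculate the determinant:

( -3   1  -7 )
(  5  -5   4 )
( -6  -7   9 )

437

Expand along column 1:
  + (-3) · |-5 4; -7 9| = (-3)·(-45 − (-28)) = 51
  − 5 · |1 -7; -7 9| = −5·(9 − 49) = 200
  + (-6) · |1 -7; -5 4| = (-6)·(4 − 35) = 186
Sum: (51) + (200) + (186) = 437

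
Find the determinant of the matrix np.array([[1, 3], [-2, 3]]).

det = 1·3 − 3·(-2) = 3 − (-6) = 9

The determinant is 9.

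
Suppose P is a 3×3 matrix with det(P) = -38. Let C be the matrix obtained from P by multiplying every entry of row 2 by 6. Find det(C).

-228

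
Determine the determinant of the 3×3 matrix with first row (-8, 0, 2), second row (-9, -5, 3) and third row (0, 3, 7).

Expand along column 1:
  + (-8) · |-5 3; 3 7| = (-8)·(-35 − 9) = 352
  − (-9) · |0 2; 3 7| = −(-9)·(0 − 6) = -54
Sum: (352) + (-54) = 298

298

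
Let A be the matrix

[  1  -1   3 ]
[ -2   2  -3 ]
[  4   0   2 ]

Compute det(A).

|A| = -12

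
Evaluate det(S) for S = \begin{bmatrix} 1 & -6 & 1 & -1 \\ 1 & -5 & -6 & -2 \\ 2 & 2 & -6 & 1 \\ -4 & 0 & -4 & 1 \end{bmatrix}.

426

Expand along row 4 (it has 1 zero):
  − (-4) · M_41   where M_41 = det([-6 1 -1; -5 -6 -2; 2 -6 1]) = 67
  − (-4) · M_43   where M_43 = det([1 -6 -1; 1 -5 -2; 2 2 1]) = 17
  + (1) · M_44   where M_44 = det([1 -6 1; 1 -5 -6; 2 2 -6]) = 90
det = (-1)·(-4)·(67) + (-1)·(-4)·(17) + (+1)·(1)·(90) = 426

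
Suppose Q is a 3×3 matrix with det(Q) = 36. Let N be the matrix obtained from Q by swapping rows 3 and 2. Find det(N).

|N| = -36

Swapping two rows multiplies the determinant by −1.
det(N) = (-1)·(36) = -36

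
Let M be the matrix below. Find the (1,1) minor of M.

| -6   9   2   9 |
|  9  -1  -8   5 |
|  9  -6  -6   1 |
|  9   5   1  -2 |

Delete row 1 and column 1; the remaining 3×3 submatrix is [-1 -8 5; -6 -6 1; 5 1 -2].
Its determinant is 165.

The minor is 165.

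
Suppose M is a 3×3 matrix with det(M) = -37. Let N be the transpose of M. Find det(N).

det(N) = -37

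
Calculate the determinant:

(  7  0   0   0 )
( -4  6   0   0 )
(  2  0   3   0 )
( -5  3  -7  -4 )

The matrix is lower triangular, so the determinant is the product of the diagonal entries:
det = (7) · (6) · (3) · (-4) = -504

-504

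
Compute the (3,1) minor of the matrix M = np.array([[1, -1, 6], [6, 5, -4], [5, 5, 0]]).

-26

Delete row 3 and column 1; the remaining 2×2 submatrix is [-1 6; 5 -4].
Its determinant is (-1)·(-4) − 6·5 = -26.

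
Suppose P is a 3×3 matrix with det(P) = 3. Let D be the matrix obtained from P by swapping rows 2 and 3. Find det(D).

Swapping two rows multiplies the determinant by −1.
det(D) = (-1)·(3) = -3

-3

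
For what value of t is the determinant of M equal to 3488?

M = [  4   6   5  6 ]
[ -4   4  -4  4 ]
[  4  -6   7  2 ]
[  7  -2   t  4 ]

Expanding along the column containing t, det(M) is linear in t: det(M) = (-320)·t + (3168).
Set (-320)·t + (3168) = 3488  ⇒  (-320)·t = 320  ⇒  t = -1.

t = -1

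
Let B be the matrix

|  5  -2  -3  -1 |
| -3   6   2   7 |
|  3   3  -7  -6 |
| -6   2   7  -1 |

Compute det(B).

1117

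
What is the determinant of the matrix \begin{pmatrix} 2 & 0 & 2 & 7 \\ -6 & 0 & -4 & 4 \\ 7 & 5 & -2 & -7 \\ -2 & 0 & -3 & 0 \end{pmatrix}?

-390

Expand along column 2 (it has 3 zeros):
  − (5) · M_32   where M_32 = det([2 2 7; -6 -4 4; -2 -3 0]) = 78
det = (-1)·(5)·(78) = -390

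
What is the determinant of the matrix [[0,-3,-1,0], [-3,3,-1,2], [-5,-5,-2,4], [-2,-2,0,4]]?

-60

Expand along row 1 (it has 2 zeros):
  − (-3) · M_12   where M_12 = det([-3 -1 2; -5 -2 4; -2 0 4]) = 4
  + (-1) · M_13   where M_13 = det([-3 3 2; -5 -5 4; -2 -2 4]) = 72
det = (-1)·(-3)·(4) + (+1)·(-1)·(72) = -60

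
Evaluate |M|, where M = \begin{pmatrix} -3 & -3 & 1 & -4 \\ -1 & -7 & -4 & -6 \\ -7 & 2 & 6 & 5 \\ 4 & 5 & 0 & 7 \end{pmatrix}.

Expand along row 4 (it has 1 zero):
  − (4) · M_41   where M_41 = det([-3 1 -4; -7 -4 -6; 2 6 5]) = 111
  + (5) · M_42   where M_42 = det([-3 1 -4; -1 -4 -6; -7 6 5]) = 135
  + (7) · M_44   where M_44 = det([-3 -3 1; -1 -7 -4; -7 2 6]) = -51
det = (-1)·(4)·(111) + (+1)·(5)·(135) + (+1)·(7)·(-51) = -126

|M| = -126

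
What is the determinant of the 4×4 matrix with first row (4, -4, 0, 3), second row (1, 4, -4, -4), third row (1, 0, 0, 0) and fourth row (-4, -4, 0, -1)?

-64

Expand along row 3 (it has 3 zeros):
  + (1) · M_31   where M_31 = det([-4 0 3; 4 -4 -4; -4 0 -1]) = -64
det = (+1)·(1)·(-64) = -64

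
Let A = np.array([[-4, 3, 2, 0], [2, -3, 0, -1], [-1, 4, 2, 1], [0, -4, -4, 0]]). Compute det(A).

Expand along row 4 (it has 2 zeros):
  + (-4) · M_42   where M_42 = det([-4 2 0; 2 0 -1; -1 2 1]) = -10
  − (-4) · M_43   where M_43 = det([-4 3 0; 2 -3 -1; -1 4 1]) = -7
det = (+1)·(-4)·(-10) + (-1)·(-4)·(-7) = 12

det(A) = 12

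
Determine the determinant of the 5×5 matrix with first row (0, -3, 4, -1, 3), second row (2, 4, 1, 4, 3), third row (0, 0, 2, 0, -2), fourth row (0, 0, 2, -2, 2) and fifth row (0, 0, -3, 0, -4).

168

The matrix is block upper-triangular with a 2×2 block and a 3×3 block on the diagonal, so its determinant equals the product of the determinants of the diagonal blocks.
det of the 2×2 block = 6
det of the 3×3 block = 28
det = (6)·(28) = 168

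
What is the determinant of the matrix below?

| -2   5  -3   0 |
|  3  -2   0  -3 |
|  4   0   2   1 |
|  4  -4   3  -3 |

Expand along row 1 (it has 1 zero):
  + (-2) · M_11   where M_11 = det([-2 0 -3; 0 2 1; -4 3 -3]) = -6
  − (5) · M_12   where M_12 = det([3 0 -3; 4 2 1; 4 3 -3]) = -39
  + (-3) · M_13   where M_13 = det([3 -2 -3; 4 0 1; 4 -4 -3]) = 28
det = (+1)·(-2)·(-6) + (-1)·(5)·(-39) + (+1)·(-3)·(28) = 123

The determinant is 123.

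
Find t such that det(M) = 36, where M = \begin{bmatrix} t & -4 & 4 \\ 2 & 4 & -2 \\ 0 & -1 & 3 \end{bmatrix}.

Expanding along the row containing t, det(M) is linear in t: det(M) = (10)·t + (16).
Set (10)·t + (16) = 36  ⇒  (10)·t = 20  ⇒  t = 2.

2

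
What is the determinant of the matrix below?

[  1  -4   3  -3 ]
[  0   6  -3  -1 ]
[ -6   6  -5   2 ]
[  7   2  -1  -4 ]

The determinant is -270.

Expand along row 2 (it has 1 zero):
  + (6) · M_22   where M_22 = det([1 3 -3; -6 -5 2; 7 -1 -4]) = -131
  − (-3) · M_23   where M_23 = det([1 -4 -3; -6 6 2; 7 2 -4]) = 174
  + (-1) · M_24   where M_24 = det([1 -4 3; -6 6 -5; 7 2 -1]) = 6
det = (+1)·(6)·(-131) + (-1)·(-3)·(174) + (+1)·(-1)·(6) = -270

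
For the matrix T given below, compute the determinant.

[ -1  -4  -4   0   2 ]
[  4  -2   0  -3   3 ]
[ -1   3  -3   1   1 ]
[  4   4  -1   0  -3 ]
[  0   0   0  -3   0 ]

Expand along row 5 (it has 4 zeros):
  − (-3) · M_54   where M_54 = det([-1 -4 -4 2; 4 -2 0 3; -1 3 -3 1; 4 4 -1 -3]) = 593
det = (-1)·(-3)·(593) = 1779

|T| = 1779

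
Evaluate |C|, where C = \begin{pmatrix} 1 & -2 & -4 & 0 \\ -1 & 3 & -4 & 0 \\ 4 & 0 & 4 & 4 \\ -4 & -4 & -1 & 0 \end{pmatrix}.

Expand along column 4 (it has 3 zeros):
  − (4) · M_34   where M_34 = det([1 -2 -4; -1 3 -4; -4 -4 -1]) = -113
det = (-1)·(4)·(-113) = 452

|C| = 452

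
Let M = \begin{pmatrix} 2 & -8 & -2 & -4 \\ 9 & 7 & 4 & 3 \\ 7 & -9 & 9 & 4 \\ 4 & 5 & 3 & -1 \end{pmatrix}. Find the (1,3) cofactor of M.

The cofactor is 275.

Delete row 1 and column 3; the remaining 3×3 submatrix is [9 7 3; 7 -9 4; 4 5 -1].
Its determinant is 275.
The cofactor carries sign (−1)^(1+3) = +1, so C_{1,3} = +(275) = 275.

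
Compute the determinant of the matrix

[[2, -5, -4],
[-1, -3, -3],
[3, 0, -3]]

42

Expand along column 2:
  − (-5) · |-1 -3; 3 -3| = −(-5)·(3 − (-9)) = 60
  + (-3) · |2 -4; 3 -3| = (-3)·(-6 − (-12)) = -18
Sum: (60) + (-18) = 42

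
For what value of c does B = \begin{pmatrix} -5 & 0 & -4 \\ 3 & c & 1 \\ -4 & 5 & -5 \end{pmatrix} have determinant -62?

c = -3

Expanding along the column containing c, det(B) is linear in c: det(B) = (9)·c + (-35).
Set (9)·c + (-35) = -62  ⇒  (9)·c = -27  ⇒  c = -3.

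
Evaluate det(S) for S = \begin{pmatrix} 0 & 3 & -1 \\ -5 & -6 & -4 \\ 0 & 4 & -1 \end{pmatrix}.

Expand along column 1:
  − (-5) · |3 -1; 4 -1| = −(-5)·(-3 − (-4)) = 5

5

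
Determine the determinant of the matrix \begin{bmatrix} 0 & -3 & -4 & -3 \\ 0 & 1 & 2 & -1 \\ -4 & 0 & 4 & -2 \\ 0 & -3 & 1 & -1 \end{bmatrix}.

136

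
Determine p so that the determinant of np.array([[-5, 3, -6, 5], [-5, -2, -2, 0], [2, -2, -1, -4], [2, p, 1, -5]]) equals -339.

p = -6

Expanding along the row containing p, det(M) is linear in p: det(M) = (125)·p + (411).
Set (125)·p + (411) = -339  ⇒  (125)·p = -750  ⇒  p = -6.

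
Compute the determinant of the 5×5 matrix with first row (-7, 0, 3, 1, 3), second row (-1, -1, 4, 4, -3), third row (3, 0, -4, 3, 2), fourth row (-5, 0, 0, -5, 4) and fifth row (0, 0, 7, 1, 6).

The determinant is 2178.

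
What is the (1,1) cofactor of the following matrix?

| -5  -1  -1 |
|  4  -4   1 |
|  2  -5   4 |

-11

Delete row 1 and column 1; the remaining 2×2 submatrix is [-4 1; -5 4].
Its determinant is (-4)·4 − 1·(-5) = -11.
The cofactor carries sign (−1)^(1+1) = +1, so C_{1,1} = +(-11) = -11.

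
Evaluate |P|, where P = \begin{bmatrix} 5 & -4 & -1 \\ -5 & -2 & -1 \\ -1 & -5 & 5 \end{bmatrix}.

Expand along column 1:
  + 5 · |-2 -1; -5 5| = 5·(-10 − 5) = -75
  − (-5) · |-4 -1; -5 5| = −(-5)·(-20 − 5) = -125
  + (-1) · |-4 -1; -2 -1| = (-1)·(4 − 2) = -2
Sum: (-75) + (-125) + (-2) = -202

-202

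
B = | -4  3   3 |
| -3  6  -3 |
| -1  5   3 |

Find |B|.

det(B) = -123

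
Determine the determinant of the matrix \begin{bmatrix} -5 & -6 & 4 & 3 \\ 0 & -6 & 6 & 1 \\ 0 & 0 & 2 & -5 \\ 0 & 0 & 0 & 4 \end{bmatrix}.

240

The matrix is upper triangular, so the determinant is the product of the diagonal entries:
det = (-5) · (-6) · (2) · (4) = 240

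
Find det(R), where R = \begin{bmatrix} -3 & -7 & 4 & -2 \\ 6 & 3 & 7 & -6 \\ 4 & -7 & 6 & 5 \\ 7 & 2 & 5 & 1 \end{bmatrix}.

-425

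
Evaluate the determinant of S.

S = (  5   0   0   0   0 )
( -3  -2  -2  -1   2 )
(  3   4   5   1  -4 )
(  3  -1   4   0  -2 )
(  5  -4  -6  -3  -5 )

Expand along row 1 (it has 4 zeros):
  + (5) · M_11   where M_11 = det([-2 -2 -1 2; 4 5 1 -4; -1 4 0 -2; -4 -6 -3 -5]) = 117
det = (+1)·(5)·(117) = 585

585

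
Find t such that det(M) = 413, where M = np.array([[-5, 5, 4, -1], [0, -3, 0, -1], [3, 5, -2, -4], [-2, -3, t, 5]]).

Expanding along the row containing t, det(M) is linear in t: det(M) = (109)·t + (-132).
Set (109)·t + (-132) = 413  ⇒  (109)·t = 545  ⇒  t = 5.

5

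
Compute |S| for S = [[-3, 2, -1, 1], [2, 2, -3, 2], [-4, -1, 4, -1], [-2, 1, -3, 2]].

|S| = -37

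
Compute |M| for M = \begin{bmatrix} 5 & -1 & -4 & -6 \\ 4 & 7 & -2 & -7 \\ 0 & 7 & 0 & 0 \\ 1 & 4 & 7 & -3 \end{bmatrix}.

Expand along row 3 (it has 3 zeros):
  − (7) · M_32   where M_32 = det([5 -4 -6; 4 -2 -7; 1 7 -3]) = 75
det = (-1)·(7)·(75) = -525

det(M) = -525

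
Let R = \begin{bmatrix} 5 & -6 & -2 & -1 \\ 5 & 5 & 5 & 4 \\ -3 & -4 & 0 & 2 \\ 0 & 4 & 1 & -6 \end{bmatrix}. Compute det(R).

Expand along row 3 (it has 1 zero):
  + (-3) · M_31   where M_31 = det([-6 -2 -1; 5 5 4; 4 1 -6]) = 127
  − (-4) · M_32   where M_32 = det([5 -2 -1; 5 5 4; 0 1 -6]) = -235
  − (2) · M_34   where M_34 = det([5 -6 -2; 5 5 5; 0 4 1]) = -85
det = (+1)·(-3)·(127) + (-1)·(-4)·(-235) + (-1)·(2)·(-85) = -1151

det(R) = -1151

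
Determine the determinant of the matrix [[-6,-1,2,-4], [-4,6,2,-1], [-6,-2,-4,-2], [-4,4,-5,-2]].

-730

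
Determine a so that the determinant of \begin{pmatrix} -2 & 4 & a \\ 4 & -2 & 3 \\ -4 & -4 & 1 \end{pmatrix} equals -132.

a = 2

Expanding along the column containing a, det(A) is linear in a: det(A) = (-24)·a + (-84).
Set (-24)·a + (-84) = -132  ⇒  (-24)·a = -48  ⇒  a = 2.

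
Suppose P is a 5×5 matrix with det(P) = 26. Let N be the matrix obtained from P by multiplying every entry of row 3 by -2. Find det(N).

Scaling one row by -2 multiplies the determinant by -2.
det(N) = (-2)·(26) = -52

-52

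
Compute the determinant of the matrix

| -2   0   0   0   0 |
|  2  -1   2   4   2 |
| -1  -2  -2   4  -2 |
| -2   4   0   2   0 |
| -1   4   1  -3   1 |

The determinant is 0.

Expand along row 1 (it has 4 zeros):
  + (-2) · M_11   where M_11 = det([-1 2 4 2; -2 -2 4 -2; 4 0 2 0; 4 1 -3 1]) = 0
det = (+1)·(-2)·(0) = 0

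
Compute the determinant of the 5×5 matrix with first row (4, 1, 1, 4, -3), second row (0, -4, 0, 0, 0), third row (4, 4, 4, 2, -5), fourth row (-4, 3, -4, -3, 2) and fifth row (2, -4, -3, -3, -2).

920

Expand along row 2 (it has 4 zeros):
  + (-4) · M_22   where M_22 = det([4 1 4 -3; 4 4 2 -5; -4 -4 -3 2; 2 -3 -3 -2]) = -230
det = (+1)·(-4)·(-230) = 920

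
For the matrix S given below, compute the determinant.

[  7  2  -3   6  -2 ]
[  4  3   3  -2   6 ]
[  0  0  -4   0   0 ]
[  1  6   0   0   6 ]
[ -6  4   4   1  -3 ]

3352

Expand along row 3 (it has 4 zeros):
  + (-4) · M_33   where M_33 = det([7 2 6 -2; 4 3 -2 6; 1 6 0 6; -6 4 1 -3]) = -838
det = (+1)·(-4)·(-838) = 3352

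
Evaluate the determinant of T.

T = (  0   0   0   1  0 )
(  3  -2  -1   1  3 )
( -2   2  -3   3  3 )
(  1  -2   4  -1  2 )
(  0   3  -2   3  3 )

Expand along row 1 (it has 4 zeros):
  − (1) · M_14   where M_14 = det([3 -2 -1 3; -2 2 -3 3; 1 -2 4 2; 0 3 -2 3]) = -202
det = (-1)·(1)·(-202) = 202

202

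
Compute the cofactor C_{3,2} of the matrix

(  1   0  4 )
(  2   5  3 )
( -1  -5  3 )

5

Delete row 3 and column 2; the remaining 2×2 submatrix is [1 4; 2 3].
Its determinant is 1·3 − 4·2 = -5.
The cofactor carries sign (−1)^(3+2) = −1, so C_{3,2} = −(-5) = 5.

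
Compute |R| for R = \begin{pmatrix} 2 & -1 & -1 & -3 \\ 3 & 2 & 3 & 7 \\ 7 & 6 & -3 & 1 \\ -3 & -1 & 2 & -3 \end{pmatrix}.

Expand along row 1:
  + (2) · M_11   where M_11 = det([2 3 7; 6 -3 1; -1 2 -3]) = 128
  − (-1) · M_12   where M_12 = det([3 3 7; 7 -3 1; -3 2 -3]) = 110
  + (-1) · M_13   where M_13 = det([3 2 7; 7 6 1; -3 -1 -3]) = 62
  − (-3) · M_14   where M_14 = det([3 2 3; 7 6 -3; -3 -1 2]) = 50
det = (+1)·(2)·(128) + (-1)·(-1)·(110) + (+1)·(-1)·(62) + (-1)·(-3)·(50) = 454

det(R) = 454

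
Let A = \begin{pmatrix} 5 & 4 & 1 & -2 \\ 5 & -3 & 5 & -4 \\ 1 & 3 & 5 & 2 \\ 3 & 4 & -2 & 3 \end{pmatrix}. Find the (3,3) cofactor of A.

Delete row 3 and column 3; the remaining 3×3 submatrix is [5 4 -2; 5 -3 -4; 3 4 3].
Its determinant is -131.
The cofactor carries sign (−1)^(3+3) = +1, so C_{3,3} = +(-131) = -131.

-131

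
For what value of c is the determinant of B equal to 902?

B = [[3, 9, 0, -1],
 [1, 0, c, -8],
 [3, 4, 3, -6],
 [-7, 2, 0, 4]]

Expanding along the row containing c, det(B) is linear in c: det(B) = (-320)·c + (1542).
Set (-320)·c + (1542) = 902  ⇒  (-320)·c = -640  ⇒  c = 2.

c = 2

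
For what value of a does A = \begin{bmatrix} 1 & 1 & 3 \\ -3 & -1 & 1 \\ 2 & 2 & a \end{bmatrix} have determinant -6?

3

Expanding along the column containing a, det(A) is linear in a: det(A) = (2)·a + (-12).
Set (2)·a + (-12) = -6  ⇒  (2)·a = 6  ⇒  a = 3.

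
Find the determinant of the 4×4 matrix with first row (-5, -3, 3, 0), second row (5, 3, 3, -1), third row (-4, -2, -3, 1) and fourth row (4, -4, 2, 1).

Expand along row 1 (it has 1 zero):
  + (-5) · M_11   where M_11 = det([3 3 -1; -2 -3 1; -4 2 1]) = -5
  − (-3) · M_12   where M_12 = det([5 3 -1; -4 -3 1; 4 2 1]) = -5
  + (3) · M_13   where M_13 = det([5 3 -1; -4 -2 1; 4 -4 1]) = 10
det = (+1)·(-5)·(-5) + (-1)·(-3)·(-5) + (+1)·(3)·(10) = 40

The determinant is 40.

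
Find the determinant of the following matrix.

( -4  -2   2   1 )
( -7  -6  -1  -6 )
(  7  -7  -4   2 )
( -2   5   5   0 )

The determinant is -1046.

Expand along row 4 (it has 1 zero):
  − (-2) · M_41   where M_41 = det([-2 2 1; -6 -1 -6; -7 -4 2]) = 177
  + (5) · M_42   where M_42 = det([-4 2 1; -7 -1 -6; 7 -4 2]) = 83
  − (5) · M_43   where M_43 = det([-4 -2 1; -7 -6 -6; 7 -7 2]) = 363
det = (-1)·(-2)·(177) + (+1)·(5)·(83) + (-1)·(5)·(363) = -1046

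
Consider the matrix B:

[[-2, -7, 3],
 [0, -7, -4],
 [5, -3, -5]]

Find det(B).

Expand along column 1:
  + (-2) · |-7 -4; -3 -5| = (-2)·(35 − 12) = -46
  + 5 · |-7 3; -7 -4| = 5·(28 − (-21)) = 245
Sum: (-46) + (245) = 199

|B| = 199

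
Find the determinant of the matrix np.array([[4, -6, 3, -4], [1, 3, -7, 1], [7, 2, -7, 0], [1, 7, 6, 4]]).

Expand along row 3 (it has 1 zero):
  + (7) · M_31   where M_31 = det([-6 3 -4; 3 -7 1; 7 6 4]) = -79
  − (2) · M_32   where M_32 = det([4 3 -4; 1 -7 1; 1 6 4]) = -197
  + (-7) · M_33   where M_33 = det([4 -6 -4; 1 3 1; 1 7 4]) = 22
det = (+1)·(7)·(-79) + (-1)·(2)·(-197) + (+1)·(-7)·(22) = -313

The determinant is -313.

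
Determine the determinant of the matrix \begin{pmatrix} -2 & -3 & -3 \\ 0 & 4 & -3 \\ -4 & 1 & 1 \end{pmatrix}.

-98

Expand along column 1:
  + (-2) · |4 -3; 1 1| = (-2)·(4 − (-3)) = -14
  + (-4) · |-3 -3; 4 -3| = (-4)·(9 − (-12)) = -84
Sum: (-14) + (-84) = -98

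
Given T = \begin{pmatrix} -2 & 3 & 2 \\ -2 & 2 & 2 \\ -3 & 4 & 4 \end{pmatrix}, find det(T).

Expand along row 1:
  + (-2) · |2 2; 4 4| = (-2)·(8 − 8) = 0
  − 3 · |-2 2; -3 4| = −3·(-8 − (-6)) = 6
  + 2 · |-2 2; -3 4| = 2·(-8 − (-6)) = -4
Sum: (0) + (6) + (-4) = 2

2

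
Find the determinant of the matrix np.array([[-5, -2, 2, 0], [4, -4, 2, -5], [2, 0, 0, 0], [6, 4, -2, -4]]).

Expand along row 3 (it has 3 zeros):
  + (2) · M_31   where M_31 = det([-2 2 0; -4 2 -5; 4 -2 -4]) = -36
det = (+1)·(2)·(-36) = -72

The determinant is -72.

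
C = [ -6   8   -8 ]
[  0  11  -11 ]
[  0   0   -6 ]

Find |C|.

det(C) = 396

C is upper triangular, so det(C) is the product of the diagonal entries:
det = (-6) · (11) · (-6) = 396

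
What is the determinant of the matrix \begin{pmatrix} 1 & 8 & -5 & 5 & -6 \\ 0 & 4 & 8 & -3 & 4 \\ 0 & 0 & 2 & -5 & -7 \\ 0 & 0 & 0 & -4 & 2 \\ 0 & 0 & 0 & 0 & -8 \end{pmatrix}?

256

The matrix is upper triangular, so the determinant is the product of the diagonal entries:
det = (1) · (4) · (2) · (-4) · (-8) = 256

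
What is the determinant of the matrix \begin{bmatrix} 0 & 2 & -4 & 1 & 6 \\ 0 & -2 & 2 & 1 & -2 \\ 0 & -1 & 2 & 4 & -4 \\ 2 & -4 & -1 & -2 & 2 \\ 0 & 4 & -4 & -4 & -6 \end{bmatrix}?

Expand along column 1 (it has 4 zeros):
  − (2) · M_41   where M_41 = det([2 -4 1 6; -2 2 1 -2; -1 2 4 -4; 4 -4 -4 -6]) = 188
det = (-1)·(2)·(188) = -376

-376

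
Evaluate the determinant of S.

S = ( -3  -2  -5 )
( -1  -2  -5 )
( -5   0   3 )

Expand along column 2:
  − (-2) · |-1 -5; -5 3| = −(-2)·(-3 − 25) = -56
  + (-2) · |-3 -5; -5 3| = (-2)·(-9 − 25) = 68
Sum: (-56) + (68) = 12

12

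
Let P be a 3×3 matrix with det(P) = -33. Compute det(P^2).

1089

det(P^2) = (det P)^2 = (-33)^2 = 1089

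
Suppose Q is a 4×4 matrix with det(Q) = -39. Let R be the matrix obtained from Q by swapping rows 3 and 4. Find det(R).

Swapping two rows multiplies the determinant by −1.
det(R) = (-1)·(-39) = 39

39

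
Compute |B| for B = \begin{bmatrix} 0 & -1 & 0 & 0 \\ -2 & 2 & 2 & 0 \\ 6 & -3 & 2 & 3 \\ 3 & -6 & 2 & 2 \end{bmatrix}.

-2

Expand along row 1 (it has 3 zeros):
  − (-1) · M_12   where M_12 = det([-2 2 0; 6 2 3; 3 2 2]) = -2
det = (-1)·(-1)·(-2) = -2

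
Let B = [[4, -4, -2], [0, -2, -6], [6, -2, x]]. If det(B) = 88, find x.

Expanding along the column containing x, det(B) is linear in x: det(B) = (-8)·x + (72).
Set (-8)·x + (72) = 88  ⇒  (-8)·x = 16  ⇒  x = -2.

-2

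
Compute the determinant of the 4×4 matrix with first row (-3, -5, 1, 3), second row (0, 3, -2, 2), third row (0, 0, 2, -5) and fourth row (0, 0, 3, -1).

The matrix is block upper-triangular with a 2×2 block and a 2×2 block on the diagonal, so its determinant equals the product of the determinants of the diagonal blocks.
det of the 2×2 block = -9
det of the 2×2 block = 13
det = (-9)·(13) = -117

The determinant is -117.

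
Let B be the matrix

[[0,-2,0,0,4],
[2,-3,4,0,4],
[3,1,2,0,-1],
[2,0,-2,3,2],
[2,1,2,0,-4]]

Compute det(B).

The determinant is 96.

Expand along column 4 (it has 4 zeros):
  + (3) · M_44   where M_44 = det([0 -2 0 4; 2 -3 4 4; 3 1 2 -1; 2 1 2 -4]) = 32
det = (+1)·(3)·(32) = 96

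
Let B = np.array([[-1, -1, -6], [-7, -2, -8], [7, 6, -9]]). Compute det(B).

221

Expand along row 1:
  + (-1) · |-2 -8; 6 -9| = (-1)·(18 − (-48)) = -66
  − (-1) · |-7 -8; 7 -9| = −(-1)·(63 − (-56)) = 119
  + (-6) · |-7 -2; 7 6| = (-6)·(-42 − (-14)) = 168
Sum: (-66) + (119) + (168) = 221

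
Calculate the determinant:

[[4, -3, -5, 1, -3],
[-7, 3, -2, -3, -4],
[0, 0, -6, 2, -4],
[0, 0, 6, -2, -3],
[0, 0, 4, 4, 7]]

2016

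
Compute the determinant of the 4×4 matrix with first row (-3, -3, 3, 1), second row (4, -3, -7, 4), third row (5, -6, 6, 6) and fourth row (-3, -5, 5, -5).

Expand along row 1:
  + (-3) · M_11   where M_11 = det([-3 -7 4; -6 6 6; -5 5 -5]) = 600
  − (-3) · M_12   where M_12 = det([4 -7 4; 5 6 6; -3 5 -5]) = -117
  + (3) · M_13   where M_13 = det([4 -3 4; 5 -6 6; -3 -5 -5]) = 47
  − (1) · M_14   where M_14 = det([4 -3 -7; 5 -6 6; -3 -5 5]) = 430
det = (+1)·(-3)·(600) + (-1)·(-3)·(-117) + (+1)·(3)·(47) + (-1)·(1)·(430) = -2440

-2440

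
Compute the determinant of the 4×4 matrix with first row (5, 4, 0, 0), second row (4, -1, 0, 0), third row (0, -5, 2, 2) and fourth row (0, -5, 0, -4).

The matrix is block lower-triangular with a 2×2 block and a 2×2 block on the diagonal, so its determinant equals the product of the determinants of the diagonal blocks.
det of the 2×2 block = -21
det of the 2×2 block = -8
det = (-21)·(-8) = 168

168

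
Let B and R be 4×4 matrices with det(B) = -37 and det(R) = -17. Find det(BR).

det(BR) = 629

det(BR) = det(B)·det(R) = (-37)·(-17) = 629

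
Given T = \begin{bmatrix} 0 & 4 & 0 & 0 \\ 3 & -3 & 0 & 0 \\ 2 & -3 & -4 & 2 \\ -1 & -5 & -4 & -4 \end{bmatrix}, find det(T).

The determinant is -288.

T is block lower-triangular with a 2×2 block and a 2×2 block on the diagonal, so its determinant equals the product of the determinants of the diagonal blocks.
det of the 2×2 block = -12
det of the 2×2 block = 24
det = (-12)·(24) = -288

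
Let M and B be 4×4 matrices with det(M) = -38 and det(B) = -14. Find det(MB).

det(MB) = det(M)·det(B) = (-38)·(-14) = 532

det(MB) = 532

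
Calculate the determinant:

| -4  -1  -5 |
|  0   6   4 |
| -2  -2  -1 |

Expand along column 1:
  + (-4) · |6 4; -2 -1| = (-4)·(-6 − (-8)) = -8
  + (-2) · |-1 -5; 6 4| = (-2)·(-4 − (-30)) = -52
Sum: (-8) + (-52) = -60

-60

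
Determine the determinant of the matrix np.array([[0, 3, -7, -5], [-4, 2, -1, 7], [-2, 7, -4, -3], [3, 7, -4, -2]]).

The determinant is 1561.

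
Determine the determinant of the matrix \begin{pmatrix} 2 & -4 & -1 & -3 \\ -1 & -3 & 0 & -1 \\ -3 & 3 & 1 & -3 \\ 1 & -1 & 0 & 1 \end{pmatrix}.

Expand along column 3 (it has 2 zeros):
  + (-1) · M_13   where M_13 = det([-1 -3 -1; -3 3 -3; 1 -1 1]) = 0
  + (1) · M_33   where M_33 = det([2 -4 -3; -1 -3 -1; 1 -1 1]) = -20
det = (+1)·(-1)·(0) + (+1)·(1)·(-20) = -20

-20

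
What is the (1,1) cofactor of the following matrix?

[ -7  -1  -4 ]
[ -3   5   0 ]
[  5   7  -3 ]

-15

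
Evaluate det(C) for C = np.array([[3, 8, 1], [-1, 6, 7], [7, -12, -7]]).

Expand along row 1:
  + 3 · |6 7; -12 -7| = 3·(-42 − (-84)) = 126
  − 8 · |-1 7; 7 -7| = −8·(7 − 49) = 336
  + 1 · |-1 6; 7 -12| = 1·(12 − 42) = -30
Sum: (126) + (336) + (-30) = 432

det(C) = 432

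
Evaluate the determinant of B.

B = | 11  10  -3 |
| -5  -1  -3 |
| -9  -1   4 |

Expand along column 1:
  + 11 · |-1 -3; -1 4| = 11·(-4 − 3) = -77
  − (-5) · |10 -3; -1 4| = −(-5)·(40 − 3) = 185
  + (-9) · |10 -3; -1 -3| = (-9)·(-30 − 3) = 297
Sum: (-77) + (185) + (297) = 405

det(B) = 405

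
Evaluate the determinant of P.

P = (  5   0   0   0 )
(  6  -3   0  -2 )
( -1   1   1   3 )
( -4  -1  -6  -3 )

Expand along row 1 (it has 3 zeros):
  + (5) · M_11   where M_11 = det([-3 0 -2; 1 1 3; -1 -6 -3]) = -35
det = (+1)·(5)·(-35) = -175

-175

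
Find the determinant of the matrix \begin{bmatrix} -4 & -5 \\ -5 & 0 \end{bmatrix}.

-25

det = (-4)·0 − (-5)·(-5) = 0 − 25 = -25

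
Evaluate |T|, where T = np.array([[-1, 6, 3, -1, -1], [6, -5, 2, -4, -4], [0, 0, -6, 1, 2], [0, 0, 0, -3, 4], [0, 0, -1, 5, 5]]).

The determinant is -6200.

T is block upper-triangular with a 2×2 block and a 3×3 block on the diagonal, so its determinant equals the product of the determinants of the diagonal blocks.
det of the 2×2 block = -31
det of the 3×3 block = 200
det = (-31)·(200) = -6200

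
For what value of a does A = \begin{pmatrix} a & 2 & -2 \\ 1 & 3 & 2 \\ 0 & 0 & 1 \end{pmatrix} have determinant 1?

a = 1

Expanding along the column containing a, det(A) is linear in a: det(A) = (3)·a + (-2).
Set (3)·a + (-2) = 1  ⇒  (3)·a = 3  ⇒  a = 1.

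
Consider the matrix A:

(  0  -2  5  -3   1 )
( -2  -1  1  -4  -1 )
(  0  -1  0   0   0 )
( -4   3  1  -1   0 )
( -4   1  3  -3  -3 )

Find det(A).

det(A) = -200

Expand along row 3 (it has 4 zeros):
  − (-1) · M_32   where M_32 = det([0 5 -3 1; -2 1 -4 -1; -4 1 -1 0; -4 3 -3 -3]) = -200
det = (-1)·(-1)·(-200) = -200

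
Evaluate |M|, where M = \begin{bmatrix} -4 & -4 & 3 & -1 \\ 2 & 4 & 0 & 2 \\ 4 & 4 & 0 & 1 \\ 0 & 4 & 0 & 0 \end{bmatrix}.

The determinant is 72.

Expand along row 4 (it has 3 zeros):
  + (4) · M_42   where M_42 = det([-4 3 -1; 2 0 2; 4 0 1]) = 18
det = (+1)·(4)·(18) = 72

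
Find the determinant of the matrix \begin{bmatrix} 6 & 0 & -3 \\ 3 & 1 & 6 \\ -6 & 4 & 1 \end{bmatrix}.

Expand along column 2:
  + 1 · |6 -3; -6 1| = 1·(6 − 18) = -12
  − 4 · |6 -3; 3 6| = −4·(36 − (-9)) = -180
Sum: (-12) + (-180) = -192

The determinant is -192.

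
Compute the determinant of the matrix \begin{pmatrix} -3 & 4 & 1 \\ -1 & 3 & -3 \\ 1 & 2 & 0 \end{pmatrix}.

Expand along column 3:
  + 1 · |-1 3; 1 2| = 1·(-2 − 3) = -5
  − (-3) · |-3 4; 1 2| = −(-3)·(-6 − 4) = -30
Sum: (-5) + (-30) = -35

-35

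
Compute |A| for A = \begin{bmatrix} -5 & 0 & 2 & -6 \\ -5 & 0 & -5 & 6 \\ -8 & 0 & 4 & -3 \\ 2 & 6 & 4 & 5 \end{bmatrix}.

1674

Expand along column 2 (it has 3 zeros):
  + (6) · M_42   where M_42 = det([-5 2 -6; -5 -5 6; -8 4 -3]) = 279
det = (+1)·(6)·(279) = 1674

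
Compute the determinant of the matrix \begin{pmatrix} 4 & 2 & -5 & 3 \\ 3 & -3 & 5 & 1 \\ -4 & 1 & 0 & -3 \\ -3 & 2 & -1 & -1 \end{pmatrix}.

The determinant is -35.

Expand along row 3 (it has 1 zero):
  + (-4) · M_31   where M_31 = det([2 -5 3; -3 5 1; 2 -1 -1]) = -24
  − (1) · M_32   where M_32 = det([4 -5 3; 3 5 1; -3 -1 -1]) = 20
  − (-3) · M_34   where M_34 = det([4 2 -5; 3 -3 5; -3 2 -1]) = -37
det = (+1)·(-4)·(-24) + (-1)·(1)·(20) + (-1)·(-3)·(-37) = -35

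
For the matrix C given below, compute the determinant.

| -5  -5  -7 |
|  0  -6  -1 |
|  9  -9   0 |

The determinant is -288.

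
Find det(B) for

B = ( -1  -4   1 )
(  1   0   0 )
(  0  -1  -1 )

Expand along row 2:
  − 1 · |-4 1; -1 -1| = −1·(4 − (-1)) = -5

-5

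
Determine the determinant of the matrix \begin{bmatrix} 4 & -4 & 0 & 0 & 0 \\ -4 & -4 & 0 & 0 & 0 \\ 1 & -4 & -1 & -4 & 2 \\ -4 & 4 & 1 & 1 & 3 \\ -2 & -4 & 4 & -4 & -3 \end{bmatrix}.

The determinant is 2720.

The matrix is block lower-triangular with a 2×2 block and a 3×3 block on the diagonal, so its determinant equals the product of the determinants of the diagonal blocks.
det of the 2×2 block = -32
det of the 3×3 block = -85
det = (-32)·(-85) = 2720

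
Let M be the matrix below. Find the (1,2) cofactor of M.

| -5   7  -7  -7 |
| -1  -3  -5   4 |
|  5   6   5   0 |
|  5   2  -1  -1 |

The cofactor is 140.

Delete row 1 and column 2; the remaining 3×3 submatrix is [-1 -5 4; 5 5 0; 5 -1 -1].
Its determinant is -140.
The cofactor carries sign (−1)^(1+2) = −1, so C_{1,2} = −(-140) = 140.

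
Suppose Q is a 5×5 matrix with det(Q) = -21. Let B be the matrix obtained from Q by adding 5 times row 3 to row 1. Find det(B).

-21

Adding a multiple of one row to another leaves the determinant unchanged.
det(B) = (1)·(-21) = -21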